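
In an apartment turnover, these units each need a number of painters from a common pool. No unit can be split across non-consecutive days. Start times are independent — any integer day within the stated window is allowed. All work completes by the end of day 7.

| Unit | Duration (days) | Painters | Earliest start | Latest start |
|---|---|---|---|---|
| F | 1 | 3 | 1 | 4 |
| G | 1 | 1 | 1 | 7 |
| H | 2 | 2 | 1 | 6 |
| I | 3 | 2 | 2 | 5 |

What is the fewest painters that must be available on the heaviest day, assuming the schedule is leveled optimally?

3

Early-start (F@1, G@1, H@1, I@2) gives peak 6: d1:6  d2:4  d3:2  d4:2  d5:0  d6:0  d7:0.
Shift G→2, H→2, I→4.
Schedule F@1, G@2, H@2, I@4: d1:3  d2:3  d3:2  d4:2  d5:2  d6:2  d7:0 — peak 3.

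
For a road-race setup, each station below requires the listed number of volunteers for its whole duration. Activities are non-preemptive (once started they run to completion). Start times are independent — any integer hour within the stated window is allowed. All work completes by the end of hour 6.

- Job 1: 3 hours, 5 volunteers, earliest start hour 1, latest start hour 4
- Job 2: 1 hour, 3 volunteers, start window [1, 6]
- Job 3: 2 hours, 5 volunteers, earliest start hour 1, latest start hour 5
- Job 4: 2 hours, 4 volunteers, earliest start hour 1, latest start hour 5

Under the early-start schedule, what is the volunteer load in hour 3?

5

At early start, hour 3 has: Job 1.
Demand: 5 = 5.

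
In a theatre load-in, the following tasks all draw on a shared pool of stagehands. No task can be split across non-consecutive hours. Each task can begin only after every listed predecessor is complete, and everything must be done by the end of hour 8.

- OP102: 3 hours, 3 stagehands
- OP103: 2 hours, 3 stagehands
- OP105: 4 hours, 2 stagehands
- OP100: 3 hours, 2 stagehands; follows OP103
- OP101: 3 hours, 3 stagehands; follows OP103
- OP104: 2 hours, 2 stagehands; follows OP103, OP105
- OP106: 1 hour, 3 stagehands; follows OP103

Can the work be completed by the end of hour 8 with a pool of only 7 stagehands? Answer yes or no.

yes

Schedule OP102@1, OP103@1, OP105@3, OP100@3, OP101@4, OP104@7, OP106@7: h1:6  h2:6  h3:7  h4:7  h5:7  h6:5  h7:5  h8:2 — peak 7 ≤ 7.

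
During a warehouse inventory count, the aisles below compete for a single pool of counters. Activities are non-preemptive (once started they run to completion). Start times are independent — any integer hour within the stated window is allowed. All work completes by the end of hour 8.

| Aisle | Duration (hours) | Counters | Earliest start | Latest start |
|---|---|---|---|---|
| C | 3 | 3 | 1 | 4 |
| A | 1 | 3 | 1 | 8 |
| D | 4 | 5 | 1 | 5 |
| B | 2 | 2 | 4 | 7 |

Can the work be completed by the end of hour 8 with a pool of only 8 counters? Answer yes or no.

yes

Schedule C@1, A@1, D@4, B@4: h1:6  h2:3  h3:3  h4:7  h5:7  h6:5  h7:5  h8:0 — peak 7 ≤ 8.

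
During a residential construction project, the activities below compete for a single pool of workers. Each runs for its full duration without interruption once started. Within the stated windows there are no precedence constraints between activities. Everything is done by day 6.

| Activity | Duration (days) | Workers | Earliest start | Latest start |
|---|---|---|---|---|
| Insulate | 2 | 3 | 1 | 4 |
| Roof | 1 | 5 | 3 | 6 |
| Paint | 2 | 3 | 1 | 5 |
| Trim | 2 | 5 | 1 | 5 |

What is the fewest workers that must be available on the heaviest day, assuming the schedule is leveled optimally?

6

Early-start (Insulate@1, Roof@3, Paint@1, Trim@1) gives peak 11: d1:11  d2:11  d3:5  d4:0  d5:0  d6:0.
Shift Trim→4.
Schedule Insulate@1, Roof@3, Paint@1, Trim@4: d1:6  d2:6  d3:5  d4:5  d5:5  d6:0 — peak 6.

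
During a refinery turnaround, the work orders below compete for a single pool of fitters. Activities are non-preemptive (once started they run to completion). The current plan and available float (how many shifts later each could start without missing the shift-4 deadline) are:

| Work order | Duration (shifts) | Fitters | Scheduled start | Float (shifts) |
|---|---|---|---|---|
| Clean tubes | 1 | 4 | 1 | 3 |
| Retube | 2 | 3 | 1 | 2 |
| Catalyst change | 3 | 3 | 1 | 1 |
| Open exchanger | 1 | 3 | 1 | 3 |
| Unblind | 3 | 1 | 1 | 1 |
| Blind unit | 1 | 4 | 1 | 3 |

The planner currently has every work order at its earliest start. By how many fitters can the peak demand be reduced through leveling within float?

10

Early-start peak: s1:18  s2:7  s3:4  s4:0 ⇒ 18.
Leveled (Clean tubes@1, Retube@1, Catalyst change@2, Open exchanger@3, Unblind@1, Blind unit@4): s1:8  s2:7  s3:7  s4:7 ⇒ 8.
Reduction 18 − 8 = 10.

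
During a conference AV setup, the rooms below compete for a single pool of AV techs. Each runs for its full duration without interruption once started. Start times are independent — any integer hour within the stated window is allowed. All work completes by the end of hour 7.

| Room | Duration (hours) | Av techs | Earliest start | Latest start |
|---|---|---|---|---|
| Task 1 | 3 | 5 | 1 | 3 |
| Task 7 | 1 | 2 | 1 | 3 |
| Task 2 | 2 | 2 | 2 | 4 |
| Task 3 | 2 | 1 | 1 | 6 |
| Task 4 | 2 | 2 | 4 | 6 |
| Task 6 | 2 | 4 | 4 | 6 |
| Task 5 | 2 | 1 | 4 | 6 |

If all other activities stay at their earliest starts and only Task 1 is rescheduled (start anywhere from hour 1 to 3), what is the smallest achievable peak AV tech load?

Task 1@1: h1:8  h2:8  h3:7  h4:7  h5:7  h6:0  h7:0 → peak 8
Task 1@2: h1:3  h2:8  h3:7  h4:12  h5:7  h6:0  h7:0 → peak 12
Task 1@3: h1:3  h2:3  h3:7  h4:12  h5:12  h6:0  h7:0 → peak 12
Best is Task 1@1, peak 8.

8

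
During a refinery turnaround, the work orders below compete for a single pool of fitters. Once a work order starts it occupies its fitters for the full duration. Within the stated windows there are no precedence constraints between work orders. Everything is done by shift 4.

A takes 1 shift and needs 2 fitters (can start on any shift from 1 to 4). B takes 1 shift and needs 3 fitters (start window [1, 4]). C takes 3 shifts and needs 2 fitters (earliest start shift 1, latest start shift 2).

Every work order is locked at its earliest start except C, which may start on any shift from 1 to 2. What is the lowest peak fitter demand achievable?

C@1: s1:7  s2:2  s3:2  s4:0 → peak 7
C@2: s1:5  s2:2  s3:2  s4:2 → peak 5
Best is C@2, peak 5.

5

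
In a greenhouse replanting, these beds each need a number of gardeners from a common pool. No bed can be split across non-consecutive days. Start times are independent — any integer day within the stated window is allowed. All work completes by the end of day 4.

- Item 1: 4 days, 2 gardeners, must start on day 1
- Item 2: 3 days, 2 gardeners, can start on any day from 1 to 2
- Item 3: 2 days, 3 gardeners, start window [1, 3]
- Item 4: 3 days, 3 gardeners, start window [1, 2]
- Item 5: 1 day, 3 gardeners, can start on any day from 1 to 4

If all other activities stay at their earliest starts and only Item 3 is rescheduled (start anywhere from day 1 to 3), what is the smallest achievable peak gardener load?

10

Item 3@1: d1:13  d2:10  d3:7  d4:2 → peak 13
Item 3@2: d1:10  d2:10  d3:10  d4:2 → peak 10
Item 3@3: d1:10  d2:7  d3:10  d4:5 → peak 10
Best is Item 3@2, peak 10.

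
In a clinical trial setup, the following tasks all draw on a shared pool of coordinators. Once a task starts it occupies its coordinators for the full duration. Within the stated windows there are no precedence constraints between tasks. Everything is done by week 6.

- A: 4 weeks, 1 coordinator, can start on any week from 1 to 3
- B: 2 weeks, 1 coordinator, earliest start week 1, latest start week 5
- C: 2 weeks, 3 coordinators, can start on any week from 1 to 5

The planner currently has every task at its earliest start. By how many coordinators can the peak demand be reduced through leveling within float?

2

Early-start peak: w1:5  w2:5  w3:1  w4:1  w5:0  w6:0 ⇒ 5.
Leveled (A@1, B@1, C@5): w1:2  w2:2  w3:1  w4:1  w5:3  w6:3 ⇒ 3.
Reduction 5 − 3 = 2.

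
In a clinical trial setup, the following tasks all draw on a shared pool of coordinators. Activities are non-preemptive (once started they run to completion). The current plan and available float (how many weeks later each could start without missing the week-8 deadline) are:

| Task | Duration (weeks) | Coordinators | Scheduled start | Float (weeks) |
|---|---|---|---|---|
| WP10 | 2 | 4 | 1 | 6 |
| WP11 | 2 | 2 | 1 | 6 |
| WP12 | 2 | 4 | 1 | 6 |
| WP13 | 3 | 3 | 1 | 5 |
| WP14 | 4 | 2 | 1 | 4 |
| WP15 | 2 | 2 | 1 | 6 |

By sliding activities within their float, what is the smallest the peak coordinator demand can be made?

Early-start (WP10@1, WP11@1, WP12@1, WP13@1, WP14@1, WP15@1) gives peak 17: w1:17  w2:17  w3:5  w4:2  w5:0  w6:0  w7:0  w8:0.
Shift WP12→3, WP13→5, WP14→3, WP15→7.
Schedule WP10@1, WP11@1, WP12@3, WP13@5, WP14@3, WP15@7: w1:6  w2:6  w3:6  w4:6  w5:5  w6:5  w7:5  w8:2 — peak 6.
Total coordinator-weeks = 41 over 8 weeks ⇒ peak ≥ ⌈41/8⌉ = 6, so 6 is optimal.

6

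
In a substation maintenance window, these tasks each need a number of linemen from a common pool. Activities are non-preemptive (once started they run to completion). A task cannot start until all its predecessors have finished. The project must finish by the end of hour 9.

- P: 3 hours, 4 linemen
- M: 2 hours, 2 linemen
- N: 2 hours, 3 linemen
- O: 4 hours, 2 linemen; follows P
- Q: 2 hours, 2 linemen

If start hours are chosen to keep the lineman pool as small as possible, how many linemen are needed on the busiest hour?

4

Early-start (P@1, M@1, N@1, O@4, Q@1) gives peak 11: h1:11  h2:11  h3:4  h4:2  h5:2  h6:2  h7:2  h8:0  h9:0.
Shift M→4, N→8, Q→6.
Schedule P@1, M@4, N@8, O@4, Q@6: h1:4  h2:4  h3:4  h4:4  h5:4  h6:4  h7:4  h8:3  h9:3 — peak 4.
Total lineman-hours = 34 over 9 hours ⇒ peak ≥ ⌈34/9⌉ = 4, so 4 is optimal.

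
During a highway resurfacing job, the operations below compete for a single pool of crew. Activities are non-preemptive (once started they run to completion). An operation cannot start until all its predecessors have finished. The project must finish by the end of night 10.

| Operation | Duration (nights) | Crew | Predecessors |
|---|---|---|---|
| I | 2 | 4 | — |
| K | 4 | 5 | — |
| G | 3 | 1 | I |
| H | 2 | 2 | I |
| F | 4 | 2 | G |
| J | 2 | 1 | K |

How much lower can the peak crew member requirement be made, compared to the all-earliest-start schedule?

3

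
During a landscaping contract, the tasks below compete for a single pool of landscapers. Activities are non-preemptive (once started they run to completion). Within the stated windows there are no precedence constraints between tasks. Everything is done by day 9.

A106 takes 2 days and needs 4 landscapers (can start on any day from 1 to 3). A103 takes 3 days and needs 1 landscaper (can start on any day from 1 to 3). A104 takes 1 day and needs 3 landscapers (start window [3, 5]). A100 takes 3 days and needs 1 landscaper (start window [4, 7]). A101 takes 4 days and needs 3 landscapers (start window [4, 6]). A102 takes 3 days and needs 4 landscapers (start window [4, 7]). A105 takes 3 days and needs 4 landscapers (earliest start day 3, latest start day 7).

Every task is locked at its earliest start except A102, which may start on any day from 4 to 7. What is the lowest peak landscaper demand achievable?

8

A102@4: d1:5  d2:5  d3:8  d4:12  d5:12  d6:8  d7:3  d8:0  d9:0 → peak 12
A102@5: d1:5  d2:5  d3:8  d4:8  d5:12  d6:8  d7:7  d8:0  d9:0 → peak 12
A102@6: d1:5  d2:5  d3:8  d4:8  d5:8  d6:8  d7:7  d8:4  d9:0 → peak 8
A102@7: d1:5  d2:5  d3:8  d4:8  d5:8  d6:4  d7:7  d8:4  d9:4 → peak 8
Best is A102@6, peak 8.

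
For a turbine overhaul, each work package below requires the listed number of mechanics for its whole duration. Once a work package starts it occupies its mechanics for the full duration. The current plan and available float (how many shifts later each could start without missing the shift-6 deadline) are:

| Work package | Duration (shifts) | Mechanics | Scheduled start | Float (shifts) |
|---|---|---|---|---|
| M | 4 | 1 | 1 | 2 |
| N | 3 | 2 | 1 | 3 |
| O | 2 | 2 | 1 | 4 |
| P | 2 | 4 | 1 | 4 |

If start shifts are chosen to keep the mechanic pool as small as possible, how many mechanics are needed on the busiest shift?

Early-start (M@1, N@1, O@1, P@1) gives peak 9: s1:9  s2:9  s3:3  s4:1  s5:0  s6:0.
Shift P→4.
Schedule M@1, N@1, O@1, P@4: s1:5  s2:5  s3:3  s4:5  s5:4  s6:0 — peak 5.

5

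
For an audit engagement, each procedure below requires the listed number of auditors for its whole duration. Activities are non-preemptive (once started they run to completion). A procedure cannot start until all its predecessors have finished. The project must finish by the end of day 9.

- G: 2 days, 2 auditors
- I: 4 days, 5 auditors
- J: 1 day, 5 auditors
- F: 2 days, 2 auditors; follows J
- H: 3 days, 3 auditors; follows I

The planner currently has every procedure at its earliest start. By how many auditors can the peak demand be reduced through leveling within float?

7

Early-start peak: d1:12  d2:9  d3:7  d4:5  d5:3  d6:3  d7:3  d8:0  d9:0 ⇒ 12.
Leveled (G@6, I@1, J@5, F@8, H@6): d1:5  d2:5  d3:5  d4:5  d5:5  d6:5  d7:5  d8:5  d9:2 ⇒ 5.
Reduction 12 − 5 = 7.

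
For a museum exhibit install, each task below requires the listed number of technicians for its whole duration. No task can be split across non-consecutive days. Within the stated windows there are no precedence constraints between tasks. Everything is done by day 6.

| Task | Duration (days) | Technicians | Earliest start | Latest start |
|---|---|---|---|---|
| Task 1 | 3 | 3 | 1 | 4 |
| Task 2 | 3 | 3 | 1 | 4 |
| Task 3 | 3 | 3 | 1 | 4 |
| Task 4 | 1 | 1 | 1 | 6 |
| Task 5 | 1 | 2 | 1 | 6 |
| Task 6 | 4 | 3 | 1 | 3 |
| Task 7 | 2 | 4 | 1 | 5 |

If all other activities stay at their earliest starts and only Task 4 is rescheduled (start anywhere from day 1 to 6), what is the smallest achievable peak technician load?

18

Task 4@1: d1:19  d2:16  d3:12  d4:3  d5:0  d6:0 → peak 19
Task 4@2: d1:18  d2:17  d3:12  d4:3  d5:0  d6:0 → peak 18
Task 4@3: d1:18  d2:16  d3:13  d4:3  d5:0  d6:0 → peak 18
Task 4@4: d1:18  d2:16  d3:12  d4:4  d5:0  d6:0 → peak 18
Task 4@5: d1:18  d2:16  d3:12  d4:3  d5:1  d6:0 → peak 18
Task 4@6: d1:18  d2:16  d3:12  d4:3  d5:0  d6:1 → peak 18
Best is Task 4@2, peak 18.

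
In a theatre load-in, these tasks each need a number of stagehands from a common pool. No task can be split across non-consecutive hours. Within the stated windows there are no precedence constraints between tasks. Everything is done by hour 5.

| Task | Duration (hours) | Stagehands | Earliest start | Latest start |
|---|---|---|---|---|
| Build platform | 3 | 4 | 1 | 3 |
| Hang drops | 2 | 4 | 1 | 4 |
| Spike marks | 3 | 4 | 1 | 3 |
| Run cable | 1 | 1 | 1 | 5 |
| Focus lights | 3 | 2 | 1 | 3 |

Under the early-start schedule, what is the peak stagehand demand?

15

Early-start schedule: Build platform@1, Hang drops@1, Spike marks@1, Run cable@1, Focus lights@1.
Load per hour: hour 1: 15, hour 2: 14, hour 3: 10, hour 4: 0, hour 5: 0.
Peak is 15.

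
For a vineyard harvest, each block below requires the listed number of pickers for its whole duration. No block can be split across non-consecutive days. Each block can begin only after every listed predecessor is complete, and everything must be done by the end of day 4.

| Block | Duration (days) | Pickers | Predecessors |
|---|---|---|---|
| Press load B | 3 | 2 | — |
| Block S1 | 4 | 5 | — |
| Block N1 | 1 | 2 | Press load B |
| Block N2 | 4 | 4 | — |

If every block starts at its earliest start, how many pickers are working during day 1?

At early start, day 1 has: Press load B, Block S1, Block N2.
Demand: 2 + 5 + 4 = 11.

11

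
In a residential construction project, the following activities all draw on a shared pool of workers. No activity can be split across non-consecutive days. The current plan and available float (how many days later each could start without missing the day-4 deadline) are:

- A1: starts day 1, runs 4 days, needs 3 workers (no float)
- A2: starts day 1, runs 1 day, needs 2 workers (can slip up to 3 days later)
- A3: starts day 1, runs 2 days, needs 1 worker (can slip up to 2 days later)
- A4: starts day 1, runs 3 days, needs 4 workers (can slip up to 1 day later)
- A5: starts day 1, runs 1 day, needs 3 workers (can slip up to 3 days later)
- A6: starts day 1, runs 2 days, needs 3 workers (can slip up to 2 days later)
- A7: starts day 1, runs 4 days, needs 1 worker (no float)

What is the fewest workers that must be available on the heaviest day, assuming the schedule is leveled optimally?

11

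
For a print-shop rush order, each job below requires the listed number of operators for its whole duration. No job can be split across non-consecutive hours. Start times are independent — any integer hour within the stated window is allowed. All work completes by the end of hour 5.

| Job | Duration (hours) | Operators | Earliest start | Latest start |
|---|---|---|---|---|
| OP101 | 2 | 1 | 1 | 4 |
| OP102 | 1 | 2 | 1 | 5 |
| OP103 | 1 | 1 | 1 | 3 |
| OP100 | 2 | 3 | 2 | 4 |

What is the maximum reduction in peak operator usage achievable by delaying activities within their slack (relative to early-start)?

1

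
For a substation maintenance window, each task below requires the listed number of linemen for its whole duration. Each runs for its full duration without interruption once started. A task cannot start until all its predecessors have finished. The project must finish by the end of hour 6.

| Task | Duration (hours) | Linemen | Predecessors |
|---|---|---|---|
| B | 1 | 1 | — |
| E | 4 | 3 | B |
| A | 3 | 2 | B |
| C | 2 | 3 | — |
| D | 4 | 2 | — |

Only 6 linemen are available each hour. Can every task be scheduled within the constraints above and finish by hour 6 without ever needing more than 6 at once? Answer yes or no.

no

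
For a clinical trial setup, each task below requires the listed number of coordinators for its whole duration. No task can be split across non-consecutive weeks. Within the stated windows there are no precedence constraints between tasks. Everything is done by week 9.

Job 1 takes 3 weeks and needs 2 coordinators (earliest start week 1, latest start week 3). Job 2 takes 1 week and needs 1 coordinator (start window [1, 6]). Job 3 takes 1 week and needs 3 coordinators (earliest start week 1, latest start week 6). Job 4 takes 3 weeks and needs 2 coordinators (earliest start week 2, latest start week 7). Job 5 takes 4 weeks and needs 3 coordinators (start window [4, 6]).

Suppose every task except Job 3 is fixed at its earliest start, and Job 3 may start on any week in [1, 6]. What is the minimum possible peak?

Job 3@1: w1:6  w2:4  w3:4  w4:5  w5:3  w6:3  w7:3  w8:0  w9:0 → peak 6
Job 3@2: w1:3  w2:7  w3:4  w4:5  w5:3  w6:3  w7:3  w8:0  w9:0 → peak 7
Job 3@3: w1:3  w2:4  w3:7  w4:5  w5:3  w6:3  w7:3  w8:0  w9:0 → peak 7
Job 3@4: w1:3  w2:4  w3:4  w4:8  w5:3  w6:3  w7:3  w8:0  w9:0 → peak 8
Job 3@5: w1:3  w2:4  w3:4  w4:5  w5:6  w6:3  w7:3  w8:0  w9:0 → peak 6
Job 3@6: w1:3  w2:4  w3:4  w4:5  w5:3  w6:6  w7:3  w8:0  w9:0 → peak 6
Best is Job 3@1, peak 6.

6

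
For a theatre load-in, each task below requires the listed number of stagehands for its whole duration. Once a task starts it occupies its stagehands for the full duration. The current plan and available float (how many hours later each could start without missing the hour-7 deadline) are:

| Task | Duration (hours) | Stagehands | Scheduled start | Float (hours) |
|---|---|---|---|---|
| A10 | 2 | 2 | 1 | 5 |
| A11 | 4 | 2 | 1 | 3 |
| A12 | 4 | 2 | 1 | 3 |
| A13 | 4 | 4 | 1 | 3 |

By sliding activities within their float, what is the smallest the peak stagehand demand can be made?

Early-start (A10@1, A11@1, A12@1, A13@1) gives peak 10: h1:10  h2:10  h3:8  h4:8  h5:0  h6:0  h7:0.
Shift A13→3.
Schedule A10@1, A11@1, A12@1, A13@3: h1:6  h2:6  h3:8  h4:8  h5:4  h6:4  h7:0 — peak 8.

8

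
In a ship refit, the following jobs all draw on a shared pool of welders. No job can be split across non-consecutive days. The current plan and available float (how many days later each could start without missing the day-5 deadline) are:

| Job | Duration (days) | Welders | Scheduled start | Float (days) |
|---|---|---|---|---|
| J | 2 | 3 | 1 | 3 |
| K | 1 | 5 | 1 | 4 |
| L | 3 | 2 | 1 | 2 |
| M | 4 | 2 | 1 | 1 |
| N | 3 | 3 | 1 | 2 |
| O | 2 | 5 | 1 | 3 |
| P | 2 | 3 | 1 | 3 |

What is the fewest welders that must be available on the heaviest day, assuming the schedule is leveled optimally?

10

Early-start (J@1, K@1, L@1, M@1, N@1, O@1, P@1) gives peak 23: d1:23  d2:18  d3:7  d4:2  d5:0.
Shift M→2, N→3, O→4, P→2.
Schedule J@1, K@1, L@1, M@2, N@3, O@4, P@2: d1:10  d2:10  d3:10  d4:10  d5:10 — peak 10.
Total welder-days = 50 over 5 days ⇒ peak ≥ ⌈50/5⌉ = 10, so 10 is optimal.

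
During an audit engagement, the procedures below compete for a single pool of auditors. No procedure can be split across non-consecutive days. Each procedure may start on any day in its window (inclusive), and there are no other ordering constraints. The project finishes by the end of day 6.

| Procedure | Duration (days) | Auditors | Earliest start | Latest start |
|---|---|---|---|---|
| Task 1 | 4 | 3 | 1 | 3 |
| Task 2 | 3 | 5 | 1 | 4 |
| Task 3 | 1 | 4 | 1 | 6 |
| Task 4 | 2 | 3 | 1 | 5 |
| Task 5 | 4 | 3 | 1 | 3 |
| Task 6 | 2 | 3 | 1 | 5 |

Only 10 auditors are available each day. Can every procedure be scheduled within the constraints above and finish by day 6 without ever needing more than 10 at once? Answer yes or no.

The minimum achievable peak is 11; 10 < 11, so no feasible schedule stays within the cap.

no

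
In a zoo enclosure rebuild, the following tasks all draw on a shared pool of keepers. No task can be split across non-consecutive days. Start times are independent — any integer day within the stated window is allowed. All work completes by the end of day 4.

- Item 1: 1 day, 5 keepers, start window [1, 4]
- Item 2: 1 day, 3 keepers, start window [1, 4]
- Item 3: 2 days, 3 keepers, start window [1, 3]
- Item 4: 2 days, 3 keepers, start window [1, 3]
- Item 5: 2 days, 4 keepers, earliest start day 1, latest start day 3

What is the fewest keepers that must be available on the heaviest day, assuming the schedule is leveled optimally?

8

Early-start (Item 1@1, Item 2@1, Item 3@1, Item 4@1, Item 5@1) gives peak 18: d1:18  d2:10  d3:0  d4:0.
Shift Item 2→2, Item 4→3, Item 5→3.
Schedule Item 1@1, Item 2@2, Item 3@1, Item 4@3, Item 5@3: d1:8  d2:6  d3:7  d4:7 — peak 8.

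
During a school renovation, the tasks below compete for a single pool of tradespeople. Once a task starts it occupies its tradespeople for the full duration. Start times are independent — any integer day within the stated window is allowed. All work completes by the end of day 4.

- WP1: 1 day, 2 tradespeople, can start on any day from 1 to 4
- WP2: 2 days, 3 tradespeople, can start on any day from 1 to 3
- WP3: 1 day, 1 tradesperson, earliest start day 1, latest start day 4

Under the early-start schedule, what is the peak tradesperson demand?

Early-start schedule: WP1@1, WP2@1, WP3@1.
Load per day: day 1: 6, day 2: 3, day 3: 0, day 4: 0.
Peak is 6.

6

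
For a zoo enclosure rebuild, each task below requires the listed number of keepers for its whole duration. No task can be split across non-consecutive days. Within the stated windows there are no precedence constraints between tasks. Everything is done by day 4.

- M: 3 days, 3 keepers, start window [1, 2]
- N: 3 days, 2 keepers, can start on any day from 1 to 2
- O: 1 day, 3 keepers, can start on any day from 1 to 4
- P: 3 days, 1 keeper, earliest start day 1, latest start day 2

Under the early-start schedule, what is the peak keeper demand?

Early-start schedule: M@1, N@1, O@1, P@1.
Load per day: day 1: 9, day 2: 6, day 3: 6, day 4: 0.
Peak is 9.

9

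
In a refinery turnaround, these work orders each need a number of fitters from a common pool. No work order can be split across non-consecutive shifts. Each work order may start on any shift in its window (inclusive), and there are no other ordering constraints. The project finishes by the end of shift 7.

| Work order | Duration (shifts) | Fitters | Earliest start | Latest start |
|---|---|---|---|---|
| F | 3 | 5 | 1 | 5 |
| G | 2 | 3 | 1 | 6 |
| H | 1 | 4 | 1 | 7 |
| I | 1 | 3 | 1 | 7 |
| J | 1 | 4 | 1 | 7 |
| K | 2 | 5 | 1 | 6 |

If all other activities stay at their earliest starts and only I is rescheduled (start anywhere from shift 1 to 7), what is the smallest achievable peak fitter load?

21

I@1: s1:24  s2:13  s3:5  s4:0  s5:0  s6:0  s7:0 → peak 24
I@2: s1:21  s2:16  s3:5  s4:0  s5:0  s6:0  s7:0 → peak 21
I@3: s1:21  s2:13  s3:8  s4:0  s5:0  s6:0  s7:0 → peak 21
I@4: s1:21  s2:13  s3:5  s4:3  s5:0  s6:0  s7:0 → peak 21
I@5: s1:21  s2:13  s3:5  s4:0  s5:3  s6:0  s7:0 → peak 21
I@6: s1:21  s2:13  s3:5  s4:0  s5:0  s6:3  s7:0 → peak 21
I@7: s1:21  s2:13  s3:5  s4:0  s5:0  s6:0  s7:3 → peak 21
Best is I@2, peak 21.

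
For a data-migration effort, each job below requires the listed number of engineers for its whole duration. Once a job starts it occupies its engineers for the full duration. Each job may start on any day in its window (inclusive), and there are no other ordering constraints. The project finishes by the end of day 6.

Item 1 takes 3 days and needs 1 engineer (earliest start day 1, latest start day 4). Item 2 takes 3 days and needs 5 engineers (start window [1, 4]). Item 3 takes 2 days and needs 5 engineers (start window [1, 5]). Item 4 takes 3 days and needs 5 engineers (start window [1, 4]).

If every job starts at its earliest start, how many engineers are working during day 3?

11

At early start, day 3 has: Item 1, Item 2, Item 4.
Demand: 1 + 5 + 5 = 11.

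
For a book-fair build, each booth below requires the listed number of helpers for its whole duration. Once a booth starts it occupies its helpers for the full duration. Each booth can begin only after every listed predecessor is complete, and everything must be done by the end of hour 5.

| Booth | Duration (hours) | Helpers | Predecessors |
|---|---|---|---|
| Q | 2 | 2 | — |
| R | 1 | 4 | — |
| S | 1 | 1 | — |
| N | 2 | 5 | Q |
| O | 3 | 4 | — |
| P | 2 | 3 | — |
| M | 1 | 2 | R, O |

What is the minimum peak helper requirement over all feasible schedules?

Early-start (Q@1, R@1, S@1, N@3, O@1, P@1, M@4) gives peak 14: h1:14  h2:9  h3:9  h4:7  h5:0.
Shift N→4, O→2, P→2, M→5.
Schedule Q@1, R@1, S@1, N@4, O@2, P@2, M@5: h1:7  h2:9  h3:7  h4:9  h5:7 — peak 9.

9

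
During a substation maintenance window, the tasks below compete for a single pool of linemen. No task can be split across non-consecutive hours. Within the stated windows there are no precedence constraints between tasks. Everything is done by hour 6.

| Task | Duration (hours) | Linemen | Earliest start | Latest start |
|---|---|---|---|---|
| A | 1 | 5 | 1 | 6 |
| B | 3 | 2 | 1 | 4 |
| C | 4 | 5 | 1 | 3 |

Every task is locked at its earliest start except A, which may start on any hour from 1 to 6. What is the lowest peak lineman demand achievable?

A@1: h1:12  h2:7  h3:7  h4:5  h5:0  h6:0 → peak 12
A@2: h1:7  h2:12  h3:7  h4:5  h5:0  h6:0 → peak 12
A@3: h1:7  h2:7  h3:12  h4:5  h5:0  h6:0 → peak 12
A@4: h1:7  h2:7  h3:7  h4:10  h5:0  h6:0 → peak 10
A@5: h1:7  h2:7  h3:7  h4:5  h5:5  h6:0 → peak 7
A@6: h1:7  h2:7  h3:7  h4:5  h5:0  h6:5 → peak 7
Best is A@5, peak 7.

7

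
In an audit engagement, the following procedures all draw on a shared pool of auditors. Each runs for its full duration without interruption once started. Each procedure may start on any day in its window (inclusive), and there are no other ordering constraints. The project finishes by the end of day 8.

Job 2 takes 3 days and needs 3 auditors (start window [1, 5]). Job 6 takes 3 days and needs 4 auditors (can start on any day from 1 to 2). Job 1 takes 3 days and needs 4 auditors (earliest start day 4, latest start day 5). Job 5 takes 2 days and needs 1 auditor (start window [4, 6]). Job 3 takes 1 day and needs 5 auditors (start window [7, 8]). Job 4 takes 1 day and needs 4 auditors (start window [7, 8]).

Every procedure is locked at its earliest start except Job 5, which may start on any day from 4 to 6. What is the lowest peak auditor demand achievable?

Job 5@4: d1:7  d2:7  d3:7  d4:5  d5:5  d6:4  d7:9  d8:0 → peak 9
Job 5@5: d1:7  d2:7  d3:7  d4:4  d5:5  d6:5  d7:9  d8:0 → peak 9
Job 5@6: d1:7  d2:7  d3:7  d4:4  d5:4  d6:5  d7:10  d8:0 → peak 10
Best is Job 5@4, peak 9.

9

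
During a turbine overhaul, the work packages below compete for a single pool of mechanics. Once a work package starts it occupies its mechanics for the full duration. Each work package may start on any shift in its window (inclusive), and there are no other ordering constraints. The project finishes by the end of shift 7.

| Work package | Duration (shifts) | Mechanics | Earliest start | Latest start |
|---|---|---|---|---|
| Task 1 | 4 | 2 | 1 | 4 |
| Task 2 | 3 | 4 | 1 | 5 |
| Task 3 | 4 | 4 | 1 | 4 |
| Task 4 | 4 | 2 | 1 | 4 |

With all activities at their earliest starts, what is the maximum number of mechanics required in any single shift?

12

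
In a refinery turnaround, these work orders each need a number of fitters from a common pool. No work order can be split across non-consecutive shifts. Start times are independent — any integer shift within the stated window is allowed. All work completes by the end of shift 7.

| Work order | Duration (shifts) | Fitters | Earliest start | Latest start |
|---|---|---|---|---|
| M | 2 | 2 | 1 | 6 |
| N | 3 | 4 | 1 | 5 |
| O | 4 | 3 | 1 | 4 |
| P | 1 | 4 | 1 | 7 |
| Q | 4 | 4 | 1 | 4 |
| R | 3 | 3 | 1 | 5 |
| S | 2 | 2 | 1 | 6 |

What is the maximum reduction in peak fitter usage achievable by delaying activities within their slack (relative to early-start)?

12

Early-start peak: s1:22  s2:18  s3:14  s4:7  s5:0  s6:0  s7:0 ⇒ 22.
Leveled (M@1, N@1, O@1, P@6, Q@4, R@3, S@5): s1:9  s2:9  s3:10  s4:10  s5:9  s6:10  s7:4 ⇒ 10.
Reduction 22 − 10 = 12.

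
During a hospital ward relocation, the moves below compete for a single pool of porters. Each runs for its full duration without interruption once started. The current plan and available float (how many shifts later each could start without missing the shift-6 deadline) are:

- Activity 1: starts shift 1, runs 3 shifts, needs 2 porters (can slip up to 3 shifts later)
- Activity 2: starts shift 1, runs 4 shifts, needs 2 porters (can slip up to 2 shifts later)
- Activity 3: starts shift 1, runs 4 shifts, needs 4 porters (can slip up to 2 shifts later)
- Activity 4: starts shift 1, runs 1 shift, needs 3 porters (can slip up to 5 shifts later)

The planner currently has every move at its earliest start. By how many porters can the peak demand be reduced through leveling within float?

3

Early-start peak: s1:11  s2:8  s3:8  s4:6  s5:0  s6:0 ⇒ 11.
Leveled (Activity 1@1, Activity 2@1, Activity 3@1, Activity 4@5): s1:8  s2:8  s3:8  s4:6  s5:3  s6:0 ⇒ 8.
Reduction 11 − 8 = 3.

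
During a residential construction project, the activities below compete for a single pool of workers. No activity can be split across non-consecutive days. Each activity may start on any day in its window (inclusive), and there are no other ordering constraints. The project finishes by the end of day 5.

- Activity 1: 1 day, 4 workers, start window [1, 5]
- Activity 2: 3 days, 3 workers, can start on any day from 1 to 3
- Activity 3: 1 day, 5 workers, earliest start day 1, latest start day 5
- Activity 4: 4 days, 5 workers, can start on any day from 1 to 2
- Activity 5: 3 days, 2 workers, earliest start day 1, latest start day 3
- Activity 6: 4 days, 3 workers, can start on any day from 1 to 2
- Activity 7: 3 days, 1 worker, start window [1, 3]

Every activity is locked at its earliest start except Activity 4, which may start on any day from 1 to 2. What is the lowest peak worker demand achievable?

18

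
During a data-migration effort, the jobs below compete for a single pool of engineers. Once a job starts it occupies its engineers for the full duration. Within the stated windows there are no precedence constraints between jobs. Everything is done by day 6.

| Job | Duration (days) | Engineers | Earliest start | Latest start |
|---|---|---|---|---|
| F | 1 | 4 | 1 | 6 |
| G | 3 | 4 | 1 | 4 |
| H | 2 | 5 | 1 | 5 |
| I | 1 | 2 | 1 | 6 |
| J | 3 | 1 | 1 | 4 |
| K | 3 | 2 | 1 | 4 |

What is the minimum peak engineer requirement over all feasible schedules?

7

Early-start (F@1, G@1, H@1, I@1, J@1, K@1) gives peak 18: d1:18  d2:12  d3:7  d4:0  d5:0  d6:0.
Shift G→2, H→5, K→2.
Schedule F@1, G@2, H@5, I@1, J@1, K@2: d1:7  d2:7  d3:7  d4:6  d5:5  d6:5 — peak 7.
Total engineer-days = 37 over 6 days ⇒ peak ≥ ⌈37/6⌉ = 7, so 7 is optimal.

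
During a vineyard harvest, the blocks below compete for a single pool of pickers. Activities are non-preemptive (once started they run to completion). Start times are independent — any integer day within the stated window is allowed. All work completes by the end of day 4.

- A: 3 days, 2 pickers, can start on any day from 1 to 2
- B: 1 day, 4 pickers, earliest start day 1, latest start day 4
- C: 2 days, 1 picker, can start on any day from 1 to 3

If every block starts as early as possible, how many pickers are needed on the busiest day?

Early-start schedule: A@1, B@1, C@1.
Load per day: day 1: 7, day 2: 3, day 3: 2, day 4: 0.
Peak is 7.

7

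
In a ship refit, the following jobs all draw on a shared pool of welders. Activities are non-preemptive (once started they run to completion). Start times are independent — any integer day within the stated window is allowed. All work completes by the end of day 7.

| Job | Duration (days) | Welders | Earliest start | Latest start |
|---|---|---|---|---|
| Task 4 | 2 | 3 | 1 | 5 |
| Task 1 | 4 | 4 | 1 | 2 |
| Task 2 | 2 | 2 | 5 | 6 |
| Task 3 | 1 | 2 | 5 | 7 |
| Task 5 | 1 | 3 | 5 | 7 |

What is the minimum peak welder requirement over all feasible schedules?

5

Early-start (Task 4@1, Task 1@1, Task 2@5, Task 3@5, Task 5@5) gives peak 7: d1:7  d2:7  d3:4  d4:4  d5:7  d6:2  d7:0.
Shift Task 4→5, Task 3→7, Task 5→7.
Schedule Task 4@5, Task 1@1, Task 2@5, Task 3@7, Task 5@7: d1:4  d2:4  d3:4  d4:4  d5:5  d6:5  d7:5 — peak 5.
Total welder-days = 31 over 7 days ⇒ peak ≥ ⌈31/7⌉ = 5, so 5 is optimal.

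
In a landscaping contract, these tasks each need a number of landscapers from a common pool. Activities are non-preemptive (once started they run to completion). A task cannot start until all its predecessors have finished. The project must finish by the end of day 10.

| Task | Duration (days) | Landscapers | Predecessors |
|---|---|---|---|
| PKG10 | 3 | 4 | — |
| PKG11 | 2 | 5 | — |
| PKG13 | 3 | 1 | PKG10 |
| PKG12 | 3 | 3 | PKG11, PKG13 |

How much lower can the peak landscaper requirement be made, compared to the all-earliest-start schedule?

3

Early-start peak: d1:9  d2:9  d3:4  d4:1  d5:1  d6:1  d7:3  d8:3  d9:3  d10:0 ⇒ 9.
Leveled (PKG10@1, PKG11@4, PKG13@4, PKG12@7): d1:4  d2:4  d3:4  d4:6  d5:6  d6:1  d7:3  d8:3  d9:3  d10:0 ⇒ 6.
Reduction 9 − 6 = 3.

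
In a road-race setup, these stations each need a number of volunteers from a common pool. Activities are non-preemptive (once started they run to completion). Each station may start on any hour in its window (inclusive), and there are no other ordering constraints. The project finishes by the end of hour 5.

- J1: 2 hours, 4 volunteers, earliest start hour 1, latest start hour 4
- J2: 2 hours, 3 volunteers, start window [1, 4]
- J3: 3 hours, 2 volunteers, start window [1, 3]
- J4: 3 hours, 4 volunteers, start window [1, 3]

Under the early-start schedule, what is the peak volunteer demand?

Early-start schedule: J1@1, J2@1, J3@1, J4@1.
Load per hour: hour 1: 13, hour 2: 13, hour 3: 6, hour 4: 0, hour 5: 0.
Peak is 13.

13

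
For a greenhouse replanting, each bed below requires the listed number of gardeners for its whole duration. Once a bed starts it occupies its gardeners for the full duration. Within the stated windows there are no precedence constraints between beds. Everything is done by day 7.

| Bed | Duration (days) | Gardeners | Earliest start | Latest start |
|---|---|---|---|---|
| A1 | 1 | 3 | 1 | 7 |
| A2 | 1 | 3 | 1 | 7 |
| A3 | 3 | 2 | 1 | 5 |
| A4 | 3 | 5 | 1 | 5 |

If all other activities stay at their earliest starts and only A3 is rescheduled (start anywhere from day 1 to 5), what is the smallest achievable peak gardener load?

A3@1: d1:13  d2:7  d3:7  d4:0  d5:0  d6:0  d7:0 → peak 13
A3@2: d1:11  d2:7  d3:7  d4:2  d5:0  d6:0  d7:0 → peak 11
A3@3: d1:11  d2:5  d3:7  d4:2  d5:2  d6:0  d7:0 → peak 11
A3@4: d1:11  d2:5  d3:5  d4:2  d5:2  d6:2  d7:0 → peak 11
A3@5: d1:11  d2:5  d3:5  d4:0  d5:2  d6:2  d7:2 → peak 11
Best is A3@2, peak 11.

11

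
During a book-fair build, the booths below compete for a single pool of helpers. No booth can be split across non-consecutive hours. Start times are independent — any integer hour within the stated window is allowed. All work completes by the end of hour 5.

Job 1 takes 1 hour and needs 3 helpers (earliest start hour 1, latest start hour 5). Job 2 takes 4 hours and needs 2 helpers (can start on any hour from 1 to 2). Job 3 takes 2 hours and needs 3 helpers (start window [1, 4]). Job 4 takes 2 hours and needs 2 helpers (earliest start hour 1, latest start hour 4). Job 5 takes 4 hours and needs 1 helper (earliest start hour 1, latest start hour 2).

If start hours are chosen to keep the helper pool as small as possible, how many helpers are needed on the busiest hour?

Early-start (Job 1@1, Job 2@1, Job 3@1, Job 4@1, Job 5@1) gives peak 11: h1:11  h2:8  h3:3  h4:3  h5:0.
Shift Job 3→2, Job 4→4.
Schedule Job 1@1, Job 2@1, Job 3@2, Job 4@4, Job 5@1: h1:6  h2:6  h3:6  h4:5  h5:2 — peak 6.

6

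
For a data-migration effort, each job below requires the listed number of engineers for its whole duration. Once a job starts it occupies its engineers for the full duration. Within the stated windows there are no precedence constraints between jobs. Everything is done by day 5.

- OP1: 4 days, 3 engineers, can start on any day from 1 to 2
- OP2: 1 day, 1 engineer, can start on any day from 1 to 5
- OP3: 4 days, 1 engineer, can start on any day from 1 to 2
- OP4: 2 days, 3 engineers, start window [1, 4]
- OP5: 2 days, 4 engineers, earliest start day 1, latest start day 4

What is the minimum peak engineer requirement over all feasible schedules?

Early-start (OP1@1, OP2@1, OP3@1, OP4@1, OP5@1) gives peak 12: d1:12  d2:11  d3:4  d4:4  d5:0.
Shift OP5→3.
Schedule OP1@1, OP2@1, OP3@1, OP4@1, OP5@3: d1:8  d2:7  d3:8  d4:8  d5:0 — peak 8.

8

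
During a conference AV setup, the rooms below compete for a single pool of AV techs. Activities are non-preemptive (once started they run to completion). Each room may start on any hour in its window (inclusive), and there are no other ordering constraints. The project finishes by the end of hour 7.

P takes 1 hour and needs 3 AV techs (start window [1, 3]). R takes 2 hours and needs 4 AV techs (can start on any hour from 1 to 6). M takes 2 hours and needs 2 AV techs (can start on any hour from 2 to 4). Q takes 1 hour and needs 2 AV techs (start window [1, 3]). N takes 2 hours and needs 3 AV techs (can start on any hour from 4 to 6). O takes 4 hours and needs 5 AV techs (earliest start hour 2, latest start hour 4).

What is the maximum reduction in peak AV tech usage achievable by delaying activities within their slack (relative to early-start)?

4

Early-start peak: h1:9  h2:11  h3:7  h4:8  h5:8  h6:0  h7:0 ⇒ 11.
Leveled (P@1, R@6, M@2, Q@1, N@6, O@2): h1:5  h2:7  h3:7  h4:5  h5:5  h6:7  h7:7 ⇒ 7.
Reduction 11 − 7 = 4.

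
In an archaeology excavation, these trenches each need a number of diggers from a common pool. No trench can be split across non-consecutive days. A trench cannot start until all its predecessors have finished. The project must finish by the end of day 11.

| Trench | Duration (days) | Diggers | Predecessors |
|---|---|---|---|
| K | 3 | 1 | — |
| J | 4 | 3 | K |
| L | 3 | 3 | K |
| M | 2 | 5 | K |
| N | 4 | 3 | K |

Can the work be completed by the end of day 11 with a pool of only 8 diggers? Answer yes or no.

Schedule K@1, J@4, L@4, M@7, N@8: d1:1  d2:1  d3:1  d4:6  d5:6  d6:6  d7:8  d8:8  d9:3  d10:3  d11:3 — peak 8 ≤ 8.

yes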